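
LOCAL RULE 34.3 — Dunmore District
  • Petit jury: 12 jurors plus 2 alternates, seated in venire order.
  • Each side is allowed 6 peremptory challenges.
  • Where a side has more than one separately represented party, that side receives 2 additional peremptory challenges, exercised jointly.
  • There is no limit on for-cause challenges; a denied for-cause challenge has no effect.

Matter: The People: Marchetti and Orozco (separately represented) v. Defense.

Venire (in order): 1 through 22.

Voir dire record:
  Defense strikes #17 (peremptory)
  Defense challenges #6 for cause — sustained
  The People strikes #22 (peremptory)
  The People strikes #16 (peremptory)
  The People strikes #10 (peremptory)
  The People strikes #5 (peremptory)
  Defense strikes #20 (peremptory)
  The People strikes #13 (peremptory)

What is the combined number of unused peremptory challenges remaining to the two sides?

7

The People allotment: 6 base + 2 multi-party = 8. Defense allotment: 6.
The People peremptories used: #22, #16, #10, #5, #13 — 5.
Defense peremptories used: #17, #20 — 2 (the for-cause on #6 doesn't count).
Remaining: (8 − 5) + (6 − 2) = 7.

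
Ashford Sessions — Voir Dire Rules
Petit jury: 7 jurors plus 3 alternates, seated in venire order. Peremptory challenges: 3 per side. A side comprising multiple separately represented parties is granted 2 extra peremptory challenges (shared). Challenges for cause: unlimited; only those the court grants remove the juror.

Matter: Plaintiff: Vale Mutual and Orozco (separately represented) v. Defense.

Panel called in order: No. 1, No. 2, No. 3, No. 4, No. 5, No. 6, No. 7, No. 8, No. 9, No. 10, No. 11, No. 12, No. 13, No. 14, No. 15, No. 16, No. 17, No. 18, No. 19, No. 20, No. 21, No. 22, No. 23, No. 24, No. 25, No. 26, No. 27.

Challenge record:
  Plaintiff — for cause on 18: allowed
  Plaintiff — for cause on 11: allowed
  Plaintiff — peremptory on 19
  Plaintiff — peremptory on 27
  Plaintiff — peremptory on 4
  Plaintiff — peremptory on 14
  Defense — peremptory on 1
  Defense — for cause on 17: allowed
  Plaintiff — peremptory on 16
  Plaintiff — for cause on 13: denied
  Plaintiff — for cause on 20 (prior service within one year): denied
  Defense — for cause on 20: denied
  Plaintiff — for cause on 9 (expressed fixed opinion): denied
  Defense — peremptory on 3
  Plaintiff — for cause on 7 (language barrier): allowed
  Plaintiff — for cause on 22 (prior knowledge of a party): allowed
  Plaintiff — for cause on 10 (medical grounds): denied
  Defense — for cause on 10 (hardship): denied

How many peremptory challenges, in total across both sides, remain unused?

Plaintiff allotment: 3 base + 2 multi-party = 5. Defense allotment: 3.
Plaintiff peremptories used: #19, #27, #4, #14, #16 — 5 (for-cause on #18, #11, #13, #20, #9, #7, #22, #10 don't count).
Defense peremptories used: #1, #3 — 2 (for-cause on #17, #20, #10 don't count).
Remaining: (5 − 5) + (3 − 2) = 1.

1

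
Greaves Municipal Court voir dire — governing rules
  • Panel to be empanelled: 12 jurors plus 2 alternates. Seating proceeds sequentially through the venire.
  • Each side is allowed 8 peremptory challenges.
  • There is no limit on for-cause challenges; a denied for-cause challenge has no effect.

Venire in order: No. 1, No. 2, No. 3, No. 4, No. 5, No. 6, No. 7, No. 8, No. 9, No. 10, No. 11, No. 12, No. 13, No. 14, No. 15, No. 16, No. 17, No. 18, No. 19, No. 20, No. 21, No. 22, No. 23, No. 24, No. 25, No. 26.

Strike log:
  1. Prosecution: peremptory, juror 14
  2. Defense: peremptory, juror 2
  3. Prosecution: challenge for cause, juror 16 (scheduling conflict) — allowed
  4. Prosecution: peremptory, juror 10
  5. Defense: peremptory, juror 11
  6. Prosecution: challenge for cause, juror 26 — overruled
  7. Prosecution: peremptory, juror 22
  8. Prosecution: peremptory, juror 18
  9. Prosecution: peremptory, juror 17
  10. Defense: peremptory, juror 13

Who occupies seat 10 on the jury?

Removed: #2, #10, #11, #13, #14, #16, #17, #18, #22. (#26 stays — for-cause denied.)
Seating in order: seats 1–12 → #1, #3, #4, #5, #6, #7, #8, #9, #12, #15, #19, #20; alternates → #21, #23.
So seat 10 is #15.

15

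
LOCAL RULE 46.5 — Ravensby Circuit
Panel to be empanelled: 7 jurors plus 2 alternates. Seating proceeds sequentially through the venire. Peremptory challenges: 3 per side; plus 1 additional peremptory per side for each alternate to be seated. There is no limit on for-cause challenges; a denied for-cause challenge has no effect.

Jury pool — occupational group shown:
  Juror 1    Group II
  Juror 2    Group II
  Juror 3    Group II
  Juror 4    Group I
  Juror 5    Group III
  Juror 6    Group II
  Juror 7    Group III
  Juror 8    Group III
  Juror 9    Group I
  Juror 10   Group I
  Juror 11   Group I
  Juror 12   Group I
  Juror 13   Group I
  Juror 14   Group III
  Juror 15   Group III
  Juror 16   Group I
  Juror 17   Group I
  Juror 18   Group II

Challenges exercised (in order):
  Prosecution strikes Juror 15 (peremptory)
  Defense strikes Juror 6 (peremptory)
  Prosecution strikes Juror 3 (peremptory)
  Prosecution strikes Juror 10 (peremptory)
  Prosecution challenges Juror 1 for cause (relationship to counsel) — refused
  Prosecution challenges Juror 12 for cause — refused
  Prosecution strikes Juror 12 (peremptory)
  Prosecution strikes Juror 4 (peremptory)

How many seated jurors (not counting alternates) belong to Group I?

2

Removed: #3, #4, #6, #10, #12, #15.
Seated jurors 1–7: #1, #2, #5, #7, #8, #9, #11 (alternates #13, #14 not counted).
Of those, in Group I: #9, #11 → 2.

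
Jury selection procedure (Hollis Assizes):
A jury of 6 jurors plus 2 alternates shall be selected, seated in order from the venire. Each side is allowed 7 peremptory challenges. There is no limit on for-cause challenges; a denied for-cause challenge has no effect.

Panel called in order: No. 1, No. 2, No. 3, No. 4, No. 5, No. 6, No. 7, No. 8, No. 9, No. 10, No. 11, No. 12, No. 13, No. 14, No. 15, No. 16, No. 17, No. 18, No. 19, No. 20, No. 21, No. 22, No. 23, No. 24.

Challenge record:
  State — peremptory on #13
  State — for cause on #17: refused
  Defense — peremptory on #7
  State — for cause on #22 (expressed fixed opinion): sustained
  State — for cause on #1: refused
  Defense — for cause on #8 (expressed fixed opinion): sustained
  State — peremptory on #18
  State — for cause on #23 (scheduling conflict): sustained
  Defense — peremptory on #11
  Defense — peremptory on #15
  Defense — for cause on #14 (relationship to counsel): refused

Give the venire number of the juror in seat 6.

6

Removed: #7, #8, #11, #13, #15, #18, #22, #23. (#1, #14, #17 stay — for-cause denied.)
Seating in order: seats 1–6 → #1, #2, #3, #4, #5, #6; alternates → #9, #10.
So seat 6 is #6.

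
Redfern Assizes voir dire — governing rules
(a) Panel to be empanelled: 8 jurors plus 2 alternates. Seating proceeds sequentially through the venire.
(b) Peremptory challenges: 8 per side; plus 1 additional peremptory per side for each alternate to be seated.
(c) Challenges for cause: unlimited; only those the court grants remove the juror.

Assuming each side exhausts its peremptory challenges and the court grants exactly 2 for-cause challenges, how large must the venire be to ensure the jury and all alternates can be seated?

32

Seats to fill: 8 + 2 alternates = 10.
Peremptories: 8 + 1×2 = 10 per side × 2 sides = 20.
For-cause removals: 2.
Minimum venire: 10 + 20 + 2 = 32.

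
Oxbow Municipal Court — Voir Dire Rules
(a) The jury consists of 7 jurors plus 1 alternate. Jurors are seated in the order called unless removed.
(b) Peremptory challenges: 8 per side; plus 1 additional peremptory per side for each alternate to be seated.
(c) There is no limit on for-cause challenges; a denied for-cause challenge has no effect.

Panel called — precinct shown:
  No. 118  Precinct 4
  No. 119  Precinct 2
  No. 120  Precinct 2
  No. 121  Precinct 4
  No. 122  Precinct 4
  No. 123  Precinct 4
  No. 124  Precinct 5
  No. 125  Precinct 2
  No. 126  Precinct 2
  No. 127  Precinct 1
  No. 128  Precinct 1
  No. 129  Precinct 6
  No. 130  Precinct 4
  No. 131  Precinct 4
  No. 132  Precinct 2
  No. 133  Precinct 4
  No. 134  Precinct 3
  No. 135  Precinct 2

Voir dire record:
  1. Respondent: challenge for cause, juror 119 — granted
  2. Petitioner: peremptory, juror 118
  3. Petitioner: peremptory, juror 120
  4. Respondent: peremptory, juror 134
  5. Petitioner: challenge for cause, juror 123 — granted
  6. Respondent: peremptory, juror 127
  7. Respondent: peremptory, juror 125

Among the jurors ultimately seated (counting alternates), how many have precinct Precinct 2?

1

Removed: #118, #119, #120, #123, #125, #127, #134.
Seated (8 incl. alternates): #121, #122, #124, #126, #128, #129, #130, #131.
Of those, in Precinct 2: #126 → 1.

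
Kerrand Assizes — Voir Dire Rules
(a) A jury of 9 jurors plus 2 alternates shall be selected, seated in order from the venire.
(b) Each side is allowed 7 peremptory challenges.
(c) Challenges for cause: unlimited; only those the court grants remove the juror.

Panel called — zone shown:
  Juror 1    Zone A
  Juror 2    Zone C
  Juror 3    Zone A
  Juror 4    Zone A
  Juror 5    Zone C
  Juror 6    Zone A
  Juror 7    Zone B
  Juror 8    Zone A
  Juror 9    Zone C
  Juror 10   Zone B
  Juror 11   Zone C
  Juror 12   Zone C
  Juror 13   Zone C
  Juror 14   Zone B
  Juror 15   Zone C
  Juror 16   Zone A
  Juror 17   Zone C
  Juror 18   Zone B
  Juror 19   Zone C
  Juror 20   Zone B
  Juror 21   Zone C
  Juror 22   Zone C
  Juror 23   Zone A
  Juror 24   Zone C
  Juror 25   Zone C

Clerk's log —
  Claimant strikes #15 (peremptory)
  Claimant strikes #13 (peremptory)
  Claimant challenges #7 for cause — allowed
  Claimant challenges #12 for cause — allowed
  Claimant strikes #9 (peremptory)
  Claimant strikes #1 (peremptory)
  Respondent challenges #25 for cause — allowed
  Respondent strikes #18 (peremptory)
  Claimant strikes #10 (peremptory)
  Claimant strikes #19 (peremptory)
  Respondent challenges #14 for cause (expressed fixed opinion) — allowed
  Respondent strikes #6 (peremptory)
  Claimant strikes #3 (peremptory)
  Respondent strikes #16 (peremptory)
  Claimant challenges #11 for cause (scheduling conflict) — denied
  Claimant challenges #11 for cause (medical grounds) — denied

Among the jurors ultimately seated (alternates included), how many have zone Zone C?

7

Removed: #1, #3, #6, #7, #9, #10, #12, #13, #14, #15, #16, #18, #19, #25.
Seated (11 incl. alternates): #2, #4, #5, #8, #11, #17, #20, #21, #22, #23, #24.
Of those, in Zone C: #2, #5, #11, #17, #21, #22, #24 → 7.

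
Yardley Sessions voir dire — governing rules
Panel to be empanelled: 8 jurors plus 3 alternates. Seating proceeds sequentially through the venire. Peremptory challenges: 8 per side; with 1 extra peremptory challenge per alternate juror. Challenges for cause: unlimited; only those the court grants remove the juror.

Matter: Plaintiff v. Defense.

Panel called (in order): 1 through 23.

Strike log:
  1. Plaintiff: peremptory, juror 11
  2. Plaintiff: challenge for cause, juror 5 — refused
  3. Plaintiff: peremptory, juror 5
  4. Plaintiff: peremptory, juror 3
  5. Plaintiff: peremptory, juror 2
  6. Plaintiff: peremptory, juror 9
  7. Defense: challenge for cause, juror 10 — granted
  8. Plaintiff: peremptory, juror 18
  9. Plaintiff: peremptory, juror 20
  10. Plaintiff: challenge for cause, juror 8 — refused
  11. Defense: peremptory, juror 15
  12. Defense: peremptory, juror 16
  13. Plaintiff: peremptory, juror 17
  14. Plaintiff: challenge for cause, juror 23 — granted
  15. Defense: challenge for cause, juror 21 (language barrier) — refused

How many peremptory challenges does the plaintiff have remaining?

3

Plaintiff allotment: 8 base + 1 × 3 alternates = 11.
Plaintiff peremptories used: #11, #5, #3, #2, #9, #18, #20, #17 — 8 (for-cause on #5, #8, #23 don't count).
Remaining: 11 − 8 = 3.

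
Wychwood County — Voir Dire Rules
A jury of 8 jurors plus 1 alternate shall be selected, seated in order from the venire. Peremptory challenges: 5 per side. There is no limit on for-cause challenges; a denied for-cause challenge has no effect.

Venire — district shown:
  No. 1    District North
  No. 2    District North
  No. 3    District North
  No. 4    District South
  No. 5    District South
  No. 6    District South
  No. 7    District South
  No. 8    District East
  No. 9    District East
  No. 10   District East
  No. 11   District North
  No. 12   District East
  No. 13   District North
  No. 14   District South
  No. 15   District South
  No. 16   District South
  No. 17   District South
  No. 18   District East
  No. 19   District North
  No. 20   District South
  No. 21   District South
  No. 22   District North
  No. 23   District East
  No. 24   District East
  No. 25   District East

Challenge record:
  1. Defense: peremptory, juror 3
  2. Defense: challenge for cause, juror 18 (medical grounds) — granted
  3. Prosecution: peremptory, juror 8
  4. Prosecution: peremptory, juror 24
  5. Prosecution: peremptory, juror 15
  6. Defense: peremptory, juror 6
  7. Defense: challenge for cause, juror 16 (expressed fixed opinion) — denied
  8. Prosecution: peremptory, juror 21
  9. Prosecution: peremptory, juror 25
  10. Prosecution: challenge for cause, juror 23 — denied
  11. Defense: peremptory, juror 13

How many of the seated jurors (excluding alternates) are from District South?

Removed: #3, #6, #8, #13, #15, #18, #21, #24, #25.
Seated jurors 1–8: #1, #2, #4, #5, #7, #9, #10, #11 (alternates #12 not counted).
Of those, in District South: #4, #5, #7 → 3.

3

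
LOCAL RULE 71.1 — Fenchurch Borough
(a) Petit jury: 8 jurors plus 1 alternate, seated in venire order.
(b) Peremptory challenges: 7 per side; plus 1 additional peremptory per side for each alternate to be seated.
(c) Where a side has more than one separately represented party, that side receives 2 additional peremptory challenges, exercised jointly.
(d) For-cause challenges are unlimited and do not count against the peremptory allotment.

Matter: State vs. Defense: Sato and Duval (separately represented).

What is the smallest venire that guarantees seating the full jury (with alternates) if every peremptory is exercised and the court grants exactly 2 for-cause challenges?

Seats to fill: 8 + 1 alternates = 9.
Peremptories — State: 7 + 1×1 = 8; Defense: 7 + 1×1 + 2 = 10; total 18.
For-cause removals: 2.
Minimum venire: 9 + 18 + 2 = 29.

29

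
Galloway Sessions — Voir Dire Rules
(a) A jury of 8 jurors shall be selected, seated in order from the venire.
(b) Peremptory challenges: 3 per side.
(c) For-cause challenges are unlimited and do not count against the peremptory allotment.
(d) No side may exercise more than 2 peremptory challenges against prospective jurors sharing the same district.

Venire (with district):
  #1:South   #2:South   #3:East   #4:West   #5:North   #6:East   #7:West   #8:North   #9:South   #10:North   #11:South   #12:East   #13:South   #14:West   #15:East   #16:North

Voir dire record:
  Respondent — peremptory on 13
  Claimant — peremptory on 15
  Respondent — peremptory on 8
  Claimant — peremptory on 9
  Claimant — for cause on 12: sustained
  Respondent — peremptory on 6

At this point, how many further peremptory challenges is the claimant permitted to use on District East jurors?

1

Claimant peremptories so far: #15, #9 — 2 of 3 used, 1 left overall.
Against District East: #15 — 1 used; per-district cap 2 leaves 1.
Binding limit: min(1, 1) = 1.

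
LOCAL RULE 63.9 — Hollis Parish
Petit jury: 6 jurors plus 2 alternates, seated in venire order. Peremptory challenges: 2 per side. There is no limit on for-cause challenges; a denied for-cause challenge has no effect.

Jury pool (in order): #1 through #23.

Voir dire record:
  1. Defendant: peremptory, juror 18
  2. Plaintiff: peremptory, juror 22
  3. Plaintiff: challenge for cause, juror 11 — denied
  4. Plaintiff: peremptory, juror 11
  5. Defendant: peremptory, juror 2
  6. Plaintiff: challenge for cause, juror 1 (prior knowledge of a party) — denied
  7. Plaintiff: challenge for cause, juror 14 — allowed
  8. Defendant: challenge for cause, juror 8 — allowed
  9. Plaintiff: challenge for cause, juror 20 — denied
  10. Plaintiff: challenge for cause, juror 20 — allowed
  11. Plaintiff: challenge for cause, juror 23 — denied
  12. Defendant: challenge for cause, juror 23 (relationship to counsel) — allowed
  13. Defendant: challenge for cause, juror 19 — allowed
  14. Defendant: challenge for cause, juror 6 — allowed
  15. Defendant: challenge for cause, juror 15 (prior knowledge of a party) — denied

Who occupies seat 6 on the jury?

9

Removed: #2, #6, #8, #11, #14, #18, #19, #20, #22, #23. (#1, #15 stay — for-cause denied.)
Seating in order: seats 1–6 → #1, #3, #4, #5, #7, #9; alternates → #10, #12.
So seat 6 is #9.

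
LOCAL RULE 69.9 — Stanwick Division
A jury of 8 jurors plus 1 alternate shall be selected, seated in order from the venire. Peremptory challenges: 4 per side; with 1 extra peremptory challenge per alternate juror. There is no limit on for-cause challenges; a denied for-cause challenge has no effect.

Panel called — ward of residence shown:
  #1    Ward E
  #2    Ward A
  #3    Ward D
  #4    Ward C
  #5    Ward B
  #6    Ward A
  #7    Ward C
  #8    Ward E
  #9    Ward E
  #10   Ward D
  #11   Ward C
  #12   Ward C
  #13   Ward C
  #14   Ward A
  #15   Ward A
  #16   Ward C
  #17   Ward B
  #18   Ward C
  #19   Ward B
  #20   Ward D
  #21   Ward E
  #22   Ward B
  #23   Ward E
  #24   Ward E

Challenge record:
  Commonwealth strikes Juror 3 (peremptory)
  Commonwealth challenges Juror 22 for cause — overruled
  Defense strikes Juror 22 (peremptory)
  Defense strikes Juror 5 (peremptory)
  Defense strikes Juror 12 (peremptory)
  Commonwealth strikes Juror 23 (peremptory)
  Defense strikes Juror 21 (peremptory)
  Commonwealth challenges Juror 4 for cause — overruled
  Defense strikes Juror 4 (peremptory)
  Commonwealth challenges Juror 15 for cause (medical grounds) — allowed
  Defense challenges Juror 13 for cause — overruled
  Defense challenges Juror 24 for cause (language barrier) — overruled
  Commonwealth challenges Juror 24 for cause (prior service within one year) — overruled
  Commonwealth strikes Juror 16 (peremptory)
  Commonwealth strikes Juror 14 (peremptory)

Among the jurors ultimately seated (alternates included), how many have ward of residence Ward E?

Removed: #3, #4, #5, #12, #14, #15, #16, #21, #22, #23.
Seated (9 incl. alternates): #1, #2, #6, #7, #8, #9, #10, #11, #13.
Of those, in Ward E: #1, #8, #9 → 3.

3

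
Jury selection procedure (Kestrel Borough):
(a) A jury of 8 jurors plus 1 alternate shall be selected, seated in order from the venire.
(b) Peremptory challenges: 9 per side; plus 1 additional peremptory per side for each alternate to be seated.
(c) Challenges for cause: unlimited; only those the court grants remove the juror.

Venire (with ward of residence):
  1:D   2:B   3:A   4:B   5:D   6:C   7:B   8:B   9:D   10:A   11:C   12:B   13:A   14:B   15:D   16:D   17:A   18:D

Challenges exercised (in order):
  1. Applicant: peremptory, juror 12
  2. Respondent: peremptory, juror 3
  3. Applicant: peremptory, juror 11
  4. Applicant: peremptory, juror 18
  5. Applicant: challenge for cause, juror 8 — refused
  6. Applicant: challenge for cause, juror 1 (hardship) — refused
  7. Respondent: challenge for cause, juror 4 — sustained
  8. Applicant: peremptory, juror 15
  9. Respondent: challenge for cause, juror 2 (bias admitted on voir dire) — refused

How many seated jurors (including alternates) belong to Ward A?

2

Removed: #3, #4, #11, #12, #15, #18.
Seated (9 incl. alternates): #1, #2, #5, #6, #7, #8, #9, #10, #13.
Of those, in Ward A: #10, #13 → 2.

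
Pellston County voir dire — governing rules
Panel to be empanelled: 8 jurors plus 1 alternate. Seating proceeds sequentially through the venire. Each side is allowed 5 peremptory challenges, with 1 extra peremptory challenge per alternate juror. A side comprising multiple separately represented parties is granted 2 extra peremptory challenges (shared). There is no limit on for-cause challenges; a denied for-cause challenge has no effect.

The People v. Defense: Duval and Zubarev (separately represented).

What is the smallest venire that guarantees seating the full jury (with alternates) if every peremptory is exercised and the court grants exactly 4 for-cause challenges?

27

Seats to fill: 8 + 1 alternates = 9.
Peremptories — The People: 5 + 1×1 = 6; Defense: 5 + 1×1 + 2 = 8; total 14.
For-cause removals: 4.
Minimum venire: 9 + 14 + 4 = 27.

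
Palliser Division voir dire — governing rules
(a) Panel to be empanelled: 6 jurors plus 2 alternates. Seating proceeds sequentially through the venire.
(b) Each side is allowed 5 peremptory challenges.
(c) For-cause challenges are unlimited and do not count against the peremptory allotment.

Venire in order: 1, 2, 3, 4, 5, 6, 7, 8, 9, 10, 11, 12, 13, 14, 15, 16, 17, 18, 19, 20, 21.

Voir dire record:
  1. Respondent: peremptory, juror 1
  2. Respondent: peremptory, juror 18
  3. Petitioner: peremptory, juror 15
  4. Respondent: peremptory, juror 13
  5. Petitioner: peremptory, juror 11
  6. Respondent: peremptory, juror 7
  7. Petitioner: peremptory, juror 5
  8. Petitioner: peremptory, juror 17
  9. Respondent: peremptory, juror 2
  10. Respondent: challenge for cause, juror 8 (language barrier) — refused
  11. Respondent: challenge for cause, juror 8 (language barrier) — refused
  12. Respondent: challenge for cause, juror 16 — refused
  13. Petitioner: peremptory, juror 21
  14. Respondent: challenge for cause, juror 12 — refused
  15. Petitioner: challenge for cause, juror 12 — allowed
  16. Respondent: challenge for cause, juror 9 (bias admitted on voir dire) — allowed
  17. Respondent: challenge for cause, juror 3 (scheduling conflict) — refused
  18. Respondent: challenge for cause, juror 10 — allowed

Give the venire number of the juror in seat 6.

16

Removed: #1, #2, #5, #7, #9, #10, #11, #12, #13, #15, #17, #18, #21. (#3, #8, #16 stay — for-cause denied.)
Seating in order: seats 1–6 → #3, #4, #6, #8, #14, #16; alternates → #19, #20.
So seat 6 is #16.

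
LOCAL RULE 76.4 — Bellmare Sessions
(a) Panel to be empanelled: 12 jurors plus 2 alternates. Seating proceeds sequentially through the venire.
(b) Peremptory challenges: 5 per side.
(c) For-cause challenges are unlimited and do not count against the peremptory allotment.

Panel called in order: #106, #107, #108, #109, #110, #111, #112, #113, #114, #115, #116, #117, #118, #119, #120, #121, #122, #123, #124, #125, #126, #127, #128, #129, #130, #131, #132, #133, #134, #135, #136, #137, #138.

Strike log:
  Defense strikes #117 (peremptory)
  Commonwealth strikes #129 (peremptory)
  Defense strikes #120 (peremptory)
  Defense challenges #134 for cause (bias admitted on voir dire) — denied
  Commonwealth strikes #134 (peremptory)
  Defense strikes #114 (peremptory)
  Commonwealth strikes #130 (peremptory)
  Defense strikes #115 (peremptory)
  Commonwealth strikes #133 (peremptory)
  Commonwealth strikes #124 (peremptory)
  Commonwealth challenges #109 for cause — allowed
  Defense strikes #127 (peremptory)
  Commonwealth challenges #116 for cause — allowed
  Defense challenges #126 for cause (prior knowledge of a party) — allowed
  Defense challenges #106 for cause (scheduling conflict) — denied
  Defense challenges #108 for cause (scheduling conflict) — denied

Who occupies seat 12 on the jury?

Removed: #109, #114, #115, #116, #117, #120, #124, #126, #127, #129, #130, #133, #134. (#106, #108 stay — for-cause denied.)
Seating in order: seats 1–12 → #106, #107, #108, #110, #111, #112, #113, #118, #119, #121, #122, #123; alternates → #125, #128.
So seat 12 is #123.

123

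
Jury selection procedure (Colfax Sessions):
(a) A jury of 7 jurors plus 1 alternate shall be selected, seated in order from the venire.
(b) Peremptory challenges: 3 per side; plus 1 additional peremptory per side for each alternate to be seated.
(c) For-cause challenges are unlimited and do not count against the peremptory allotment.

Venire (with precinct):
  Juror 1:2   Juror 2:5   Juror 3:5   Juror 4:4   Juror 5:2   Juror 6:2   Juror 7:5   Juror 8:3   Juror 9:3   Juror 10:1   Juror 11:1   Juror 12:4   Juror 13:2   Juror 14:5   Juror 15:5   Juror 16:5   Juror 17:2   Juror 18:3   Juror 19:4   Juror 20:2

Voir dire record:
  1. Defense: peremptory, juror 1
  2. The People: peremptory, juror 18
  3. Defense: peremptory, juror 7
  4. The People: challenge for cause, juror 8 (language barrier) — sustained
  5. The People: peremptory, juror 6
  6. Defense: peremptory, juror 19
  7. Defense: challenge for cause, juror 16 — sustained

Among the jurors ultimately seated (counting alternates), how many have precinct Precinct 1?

2

Removed: #1, #6, #7, #8, #16, #18, #19.
Seated (8 incl. alternates): #2, #3, #4, #5, #9, #10, #11, #12.
Of those, in Precinct 1: #10, #11 → 2.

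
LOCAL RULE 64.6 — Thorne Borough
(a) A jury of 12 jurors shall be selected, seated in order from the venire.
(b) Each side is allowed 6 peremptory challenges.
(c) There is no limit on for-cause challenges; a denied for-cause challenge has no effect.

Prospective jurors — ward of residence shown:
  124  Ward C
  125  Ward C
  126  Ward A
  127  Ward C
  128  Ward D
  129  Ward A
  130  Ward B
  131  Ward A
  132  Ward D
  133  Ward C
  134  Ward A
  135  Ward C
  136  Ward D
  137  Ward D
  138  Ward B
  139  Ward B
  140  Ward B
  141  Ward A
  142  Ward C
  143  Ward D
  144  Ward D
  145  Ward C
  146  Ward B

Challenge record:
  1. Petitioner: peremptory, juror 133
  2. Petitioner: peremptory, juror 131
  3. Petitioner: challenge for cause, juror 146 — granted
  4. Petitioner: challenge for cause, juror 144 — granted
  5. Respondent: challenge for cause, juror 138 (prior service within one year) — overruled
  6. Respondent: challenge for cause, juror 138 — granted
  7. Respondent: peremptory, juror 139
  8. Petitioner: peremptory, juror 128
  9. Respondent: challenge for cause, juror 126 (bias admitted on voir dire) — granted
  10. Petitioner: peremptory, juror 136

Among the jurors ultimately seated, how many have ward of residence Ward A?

3

Removed: #126, #128, #131, #133, #136, #138, #139, #144, #146.
Seated jurors 1–12: #124, #125, #127, #129, #130, #132, #134, #135, #137, #140, #141, #142.
Of those, in Ward A: #129, #134, #141 → 3.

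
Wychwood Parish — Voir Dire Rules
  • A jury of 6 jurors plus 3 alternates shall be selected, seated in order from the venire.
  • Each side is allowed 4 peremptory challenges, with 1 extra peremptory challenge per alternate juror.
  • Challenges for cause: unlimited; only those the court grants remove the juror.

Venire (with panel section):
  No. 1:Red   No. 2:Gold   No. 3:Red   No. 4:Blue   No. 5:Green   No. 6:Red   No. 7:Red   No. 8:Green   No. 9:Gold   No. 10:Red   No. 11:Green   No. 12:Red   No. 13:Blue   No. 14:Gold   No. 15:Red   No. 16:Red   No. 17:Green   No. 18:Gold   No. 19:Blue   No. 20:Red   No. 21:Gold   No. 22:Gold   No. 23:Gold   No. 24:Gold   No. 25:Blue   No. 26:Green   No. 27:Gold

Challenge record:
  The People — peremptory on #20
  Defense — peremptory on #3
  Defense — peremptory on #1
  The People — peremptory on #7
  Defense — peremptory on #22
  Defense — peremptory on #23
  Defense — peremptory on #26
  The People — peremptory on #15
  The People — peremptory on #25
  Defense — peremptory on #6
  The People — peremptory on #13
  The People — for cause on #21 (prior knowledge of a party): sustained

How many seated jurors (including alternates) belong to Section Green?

Removed: #1, #3, #6, #7, #13, #15, #20, #21, #22, #23, #25, #26.
Seated (9 incl. alternates): #2, #4, #5, #8, #9, #10, #11, #12, #14.
Of those, in Section Green: #5, #8, #11 → 3.

3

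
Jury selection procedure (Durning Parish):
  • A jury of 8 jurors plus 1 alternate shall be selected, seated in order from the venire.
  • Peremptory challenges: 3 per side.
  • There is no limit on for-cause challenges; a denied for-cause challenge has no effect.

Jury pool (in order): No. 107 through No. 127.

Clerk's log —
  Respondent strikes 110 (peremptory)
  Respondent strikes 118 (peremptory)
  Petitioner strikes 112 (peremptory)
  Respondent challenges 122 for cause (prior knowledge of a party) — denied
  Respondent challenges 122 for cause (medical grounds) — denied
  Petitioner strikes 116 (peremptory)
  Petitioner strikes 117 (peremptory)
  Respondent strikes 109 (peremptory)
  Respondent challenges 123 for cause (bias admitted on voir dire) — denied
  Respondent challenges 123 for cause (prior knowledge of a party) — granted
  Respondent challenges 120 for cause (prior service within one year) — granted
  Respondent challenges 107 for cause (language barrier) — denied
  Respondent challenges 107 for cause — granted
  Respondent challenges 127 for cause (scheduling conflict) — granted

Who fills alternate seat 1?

Removed: #107, #109, #110, #112, #116, #117, #118, #120, #123, #127. (#122 stays — for-cause denied.)
Seating in order: seats 1–8 → #108, #111, #113, #114, #115, #119, #121, #122; alternates → #124.
So alternate 1 is #124.

124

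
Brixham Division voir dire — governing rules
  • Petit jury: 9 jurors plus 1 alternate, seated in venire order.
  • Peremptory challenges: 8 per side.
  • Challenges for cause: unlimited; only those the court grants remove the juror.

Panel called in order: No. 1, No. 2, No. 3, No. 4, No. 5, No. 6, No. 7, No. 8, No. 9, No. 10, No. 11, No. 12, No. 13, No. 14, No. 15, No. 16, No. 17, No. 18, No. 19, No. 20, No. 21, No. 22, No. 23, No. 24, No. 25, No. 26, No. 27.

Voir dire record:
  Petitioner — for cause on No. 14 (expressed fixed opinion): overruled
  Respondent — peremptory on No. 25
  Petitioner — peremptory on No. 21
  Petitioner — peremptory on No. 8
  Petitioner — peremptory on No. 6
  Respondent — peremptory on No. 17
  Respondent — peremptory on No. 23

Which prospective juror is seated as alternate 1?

12

Removed: #6, #8, #17, #21, #23, #25. (#14 stays — for-cause denied.)
Filling seats in venire order through position 10: #1, #2, #3, #4, #5, #7, #9, #10, #11, #12.
So alternate 1 is #12.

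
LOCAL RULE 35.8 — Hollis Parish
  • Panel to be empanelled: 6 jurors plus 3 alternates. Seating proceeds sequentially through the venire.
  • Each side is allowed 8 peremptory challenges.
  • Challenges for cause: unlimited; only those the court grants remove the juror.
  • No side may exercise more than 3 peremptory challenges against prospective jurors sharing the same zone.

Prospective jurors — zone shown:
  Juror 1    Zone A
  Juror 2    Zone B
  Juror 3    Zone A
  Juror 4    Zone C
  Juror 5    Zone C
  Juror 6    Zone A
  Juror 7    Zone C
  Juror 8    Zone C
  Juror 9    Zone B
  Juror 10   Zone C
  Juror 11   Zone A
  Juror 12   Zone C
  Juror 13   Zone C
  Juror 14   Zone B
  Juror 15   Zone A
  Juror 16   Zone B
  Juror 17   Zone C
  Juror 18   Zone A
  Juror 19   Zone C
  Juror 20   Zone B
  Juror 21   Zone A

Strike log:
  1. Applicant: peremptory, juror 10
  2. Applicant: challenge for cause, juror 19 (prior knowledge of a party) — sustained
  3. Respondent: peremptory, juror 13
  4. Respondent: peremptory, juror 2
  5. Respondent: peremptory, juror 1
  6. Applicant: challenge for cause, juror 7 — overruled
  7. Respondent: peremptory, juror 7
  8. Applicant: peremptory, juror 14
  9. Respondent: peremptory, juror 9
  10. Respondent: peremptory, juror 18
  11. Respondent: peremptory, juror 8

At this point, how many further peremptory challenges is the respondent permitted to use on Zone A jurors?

1

Respondent peremptories so far: #13, #2, #1, #7, #9, #18, #8 — 7 of 8 used, 1 left overall.
Against Zone A: #1, #18 — 2 used; per-zone cap 3 leaves 1.
Binding limit: min(1, 1) = 1.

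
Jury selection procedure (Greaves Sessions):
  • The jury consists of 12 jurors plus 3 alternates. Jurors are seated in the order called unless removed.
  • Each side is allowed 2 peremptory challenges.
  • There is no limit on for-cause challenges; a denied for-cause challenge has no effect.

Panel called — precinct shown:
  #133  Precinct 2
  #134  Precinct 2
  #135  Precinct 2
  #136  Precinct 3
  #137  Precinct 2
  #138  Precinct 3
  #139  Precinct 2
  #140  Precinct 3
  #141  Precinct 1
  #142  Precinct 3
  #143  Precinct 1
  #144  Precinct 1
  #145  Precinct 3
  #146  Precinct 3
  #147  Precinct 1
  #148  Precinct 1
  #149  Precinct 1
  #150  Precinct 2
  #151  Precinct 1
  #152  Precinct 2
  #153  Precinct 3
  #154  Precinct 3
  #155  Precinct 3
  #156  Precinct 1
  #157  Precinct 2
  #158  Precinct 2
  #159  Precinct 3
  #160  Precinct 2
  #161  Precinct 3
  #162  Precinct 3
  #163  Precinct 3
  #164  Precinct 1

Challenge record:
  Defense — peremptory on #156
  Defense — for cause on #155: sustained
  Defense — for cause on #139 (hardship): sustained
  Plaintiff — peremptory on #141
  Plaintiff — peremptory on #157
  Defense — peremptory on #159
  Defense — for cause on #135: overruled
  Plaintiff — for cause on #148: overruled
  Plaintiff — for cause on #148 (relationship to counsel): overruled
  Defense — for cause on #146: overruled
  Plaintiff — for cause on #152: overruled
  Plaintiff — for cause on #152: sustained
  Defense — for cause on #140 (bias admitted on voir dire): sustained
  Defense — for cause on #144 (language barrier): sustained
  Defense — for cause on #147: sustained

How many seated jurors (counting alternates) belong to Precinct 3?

6

Removed: #139, #140, #141, #144, #147, #152, #155, #156, #157, #159.
Seated (15 incl. alternates): #133, #134, #135, #136, #137, #138, #142, #143, #145, #146, #148, #149, #150, #151, #153.
Of those, in Precinct 3: #136, #138, #142, #145, #146, #153 → 6.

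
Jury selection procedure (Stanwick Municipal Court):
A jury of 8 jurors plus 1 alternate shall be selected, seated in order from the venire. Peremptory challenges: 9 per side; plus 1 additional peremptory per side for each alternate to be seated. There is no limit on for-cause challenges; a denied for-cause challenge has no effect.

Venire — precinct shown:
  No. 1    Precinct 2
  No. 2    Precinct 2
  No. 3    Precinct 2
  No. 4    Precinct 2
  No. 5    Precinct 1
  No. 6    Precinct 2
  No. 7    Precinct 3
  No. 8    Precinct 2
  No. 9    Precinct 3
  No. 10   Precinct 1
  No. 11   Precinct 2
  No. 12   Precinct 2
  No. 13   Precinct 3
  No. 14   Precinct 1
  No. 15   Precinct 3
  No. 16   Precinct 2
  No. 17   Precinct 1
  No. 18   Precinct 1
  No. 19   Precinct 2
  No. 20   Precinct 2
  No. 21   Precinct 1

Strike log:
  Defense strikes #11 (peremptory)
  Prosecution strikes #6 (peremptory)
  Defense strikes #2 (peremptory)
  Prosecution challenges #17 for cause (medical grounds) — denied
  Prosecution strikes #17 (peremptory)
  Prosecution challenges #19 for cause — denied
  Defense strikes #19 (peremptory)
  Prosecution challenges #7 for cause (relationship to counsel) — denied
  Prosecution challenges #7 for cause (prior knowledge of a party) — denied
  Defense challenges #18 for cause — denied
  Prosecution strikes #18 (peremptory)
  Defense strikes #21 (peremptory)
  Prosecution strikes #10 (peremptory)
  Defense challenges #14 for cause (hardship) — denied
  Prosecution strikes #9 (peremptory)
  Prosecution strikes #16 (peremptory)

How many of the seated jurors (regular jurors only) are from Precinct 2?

5

Removed: #2, #6, #9, #10, #11, #16, #17, #18, #19, #21.
Seated jurors 1–8: #1, #3, #4, #5, #7, #8, #12, #13 (alternates #14 not counted).
Of those, in Precinct 2: #1, #3, #4, #8, #12 → 5.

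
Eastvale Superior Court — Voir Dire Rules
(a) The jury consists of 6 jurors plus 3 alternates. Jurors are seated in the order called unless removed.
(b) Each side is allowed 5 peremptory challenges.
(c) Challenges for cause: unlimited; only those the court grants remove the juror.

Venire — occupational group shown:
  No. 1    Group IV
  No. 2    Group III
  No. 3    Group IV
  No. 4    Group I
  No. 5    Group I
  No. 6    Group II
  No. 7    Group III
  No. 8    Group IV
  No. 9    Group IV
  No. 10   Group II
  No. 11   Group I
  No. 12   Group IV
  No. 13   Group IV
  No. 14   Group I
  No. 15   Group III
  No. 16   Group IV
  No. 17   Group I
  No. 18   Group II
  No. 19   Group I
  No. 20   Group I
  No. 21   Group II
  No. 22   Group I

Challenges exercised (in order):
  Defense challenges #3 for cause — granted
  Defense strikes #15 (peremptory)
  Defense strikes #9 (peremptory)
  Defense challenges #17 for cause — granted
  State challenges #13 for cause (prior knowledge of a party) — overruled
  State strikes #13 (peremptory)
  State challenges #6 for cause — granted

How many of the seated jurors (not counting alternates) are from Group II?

0

Removed: #3, #6, #9, #13, #15, #17.
Seated jurors 1–6: #1, #2, #4, #5, #7, #8 (alternates #10, #11, #12 not counted).
None of those are in Group II → 0.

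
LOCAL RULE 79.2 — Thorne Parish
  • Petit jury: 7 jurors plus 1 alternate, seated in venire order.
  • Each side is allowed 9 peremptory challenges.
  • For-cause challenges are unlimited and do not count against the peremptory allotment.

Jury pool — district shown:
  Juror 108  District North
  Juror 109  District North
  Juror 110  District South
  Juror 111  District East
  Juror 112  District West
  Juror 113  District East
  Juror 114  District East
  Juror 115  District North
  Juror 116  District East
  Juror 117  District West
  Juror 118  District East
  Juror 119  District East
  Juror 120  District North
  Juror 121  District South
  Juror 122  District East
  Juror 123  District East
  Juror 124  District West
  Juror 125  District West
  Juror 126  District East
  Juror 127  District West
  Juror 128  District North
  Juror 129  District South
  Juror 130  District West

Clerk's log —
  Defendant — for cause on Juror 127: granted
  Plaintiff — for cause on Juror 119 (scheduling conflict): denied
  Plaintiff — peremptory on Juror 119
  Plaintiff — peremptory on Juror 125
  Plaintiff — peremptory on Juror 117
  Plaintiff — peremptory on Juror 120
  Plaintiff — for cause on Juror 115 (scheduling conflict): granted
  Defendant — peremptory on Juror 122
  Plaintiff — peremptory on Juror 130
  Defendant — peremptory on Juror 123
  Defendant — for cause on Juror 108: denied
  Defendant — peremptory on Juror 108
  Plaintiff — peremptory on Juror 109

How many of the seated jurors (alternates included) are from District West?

1

Removed: #108, #109, #115, #117, #119, #120, #122, #123, #125, #127, #130.
Seated (8 incl. alternates): #110, #111, #112, #113, #114, #116, #118, #121.
Of those, in District West: #112 → 1.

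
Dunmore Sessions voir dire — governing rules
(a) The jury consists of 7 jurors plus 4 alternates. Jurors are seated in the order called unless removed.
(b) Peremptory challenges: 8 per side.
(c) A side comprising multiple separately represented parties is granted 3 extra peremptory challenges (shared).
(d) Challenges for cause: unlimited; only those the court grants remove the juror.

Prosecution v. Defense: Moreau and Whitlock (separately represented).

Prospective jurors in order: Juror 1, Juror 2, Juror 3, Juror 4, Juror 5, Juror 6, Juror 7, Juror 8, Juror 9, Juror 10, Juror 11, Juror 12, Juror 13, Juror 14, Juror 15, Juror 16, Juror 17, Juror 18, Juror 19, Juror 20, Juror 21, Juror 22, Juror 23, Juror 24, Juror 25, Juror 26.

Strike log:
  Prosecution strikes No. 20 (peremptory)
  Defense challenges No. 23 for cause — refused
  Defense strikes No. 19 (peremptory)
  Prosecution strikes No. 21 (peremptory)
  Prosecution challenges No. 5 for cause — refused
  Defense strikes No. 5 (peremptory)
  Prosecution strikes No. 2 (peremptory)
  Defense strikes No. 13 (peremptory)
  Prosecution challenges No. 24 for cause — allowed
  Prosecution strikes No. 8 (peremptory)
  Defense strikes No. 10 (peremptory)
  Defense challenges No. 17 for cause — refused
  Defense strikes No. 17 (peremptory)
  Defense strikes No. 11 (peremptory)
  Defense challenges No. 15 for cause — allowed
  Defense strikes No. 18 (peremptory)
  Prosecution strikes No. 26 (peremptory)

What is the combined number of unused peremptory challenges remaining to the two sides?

Prosecution allotment: 8. Defense allotment: 8 base + 3 multi-party = 11.
Prosecution peremptories used: #20, #21, #2, #8, #26 — 5 (for-cause on #5, #24 don't count).
Defense peremptories used: #19, #5, #13, #10, #17, #11, #18 — 7 (for-cause on #23, #17, #15 don't count).
Remaining: (8 − 5) + (11 − 7) = 7.

7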